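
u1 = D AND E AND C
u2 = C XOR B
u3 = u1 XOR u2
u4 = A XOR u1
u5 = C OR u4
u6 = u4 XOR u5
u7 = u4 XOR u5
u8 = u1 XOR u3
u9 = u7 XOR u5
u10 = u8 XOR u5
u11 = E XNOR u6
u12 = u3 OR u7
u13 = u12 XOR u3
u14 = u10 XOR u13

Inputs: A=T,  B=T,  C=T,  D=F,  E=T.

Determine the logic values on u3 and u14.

u1 = D AND E AND C = F AND T AND T = F
u2 = C XOR B = T XOR T = F
u3 = u1 XOR u2 = F XOR F = F
u4 = A XOR u1 = T XOR F = T
u5 = C OR u4 = T OR T = T
u7 = u4 XOR u5 = T XOR T = F
u8 = u1 XOR u3 = F XOR F = F
u10 = u8 XOR u5 = F XOR T = T
u12 = u3 OR u7 = F OR F = F
u13 = u12 XOR u3 = F XOR F = F
u14 = u10 XOR u13 = T XOR F = T

u3 = F  u14 = T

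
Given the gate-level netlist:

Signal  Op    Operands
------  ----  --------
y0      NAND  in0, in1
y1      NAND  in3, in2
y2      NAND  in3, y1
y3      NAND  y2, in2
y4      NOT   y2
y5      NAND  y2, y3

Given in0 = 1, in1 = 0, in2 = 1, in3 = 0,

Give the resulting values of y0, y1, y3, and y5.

y0 = 1, y1 = 1, y3 = 0, y5 = 1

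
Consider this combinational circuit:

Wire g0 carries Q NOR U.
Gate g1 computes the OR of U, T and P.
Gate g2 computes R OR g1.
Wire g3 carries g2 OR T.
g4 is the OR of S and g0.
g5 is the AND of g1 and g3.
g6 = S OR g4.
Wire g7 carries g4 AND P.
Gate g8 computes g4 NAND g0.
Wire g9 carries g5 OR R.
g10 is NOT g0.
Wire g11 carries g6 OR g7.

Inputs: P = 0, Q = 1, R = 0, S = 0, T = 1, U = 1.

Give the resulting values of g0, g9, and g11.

g0 = 0, g9 = 1, g11 = 0

g0 = Q NOR U = 1 NOR 1 = 0
g1 = U OR T OR P = 1 OR 1 OR 0 = 1
g2 = R OR g1 = 0 OR 1 = 1
g3 = g2 OR T = 1 OR 1 = 1
g4 = S OR g0 = 0 OR 0 = 0
g5 = g1 AND g3 = 1 AND 1 = 1
g6 = S OR g4 = 0 OR 0 = 0
g7 = g4 AND P = 0 AND 0 = 0
g9 = g5 OR R = 1 OR 0 = 1
g11 = g6 OR g7 = 0 OR 0 = 0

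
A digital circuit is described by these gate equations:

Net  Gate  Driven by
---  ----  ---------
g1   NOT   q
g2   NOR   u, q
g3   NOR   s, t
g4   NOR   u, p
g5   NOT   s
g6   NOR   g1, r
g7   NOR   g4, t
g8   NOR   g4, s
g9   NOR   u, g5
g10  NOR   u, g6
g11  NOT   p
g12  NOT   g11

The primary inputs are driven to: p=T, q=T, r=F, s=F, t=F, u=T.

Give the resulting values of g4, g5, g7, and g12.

g4 = u NOR p = T NOR T = F
g5 = NOT s = NOT F = T
g7 = g4 NOR t = F NOR F = T
g11 = NOT p = NOT T = F
g12 = NOT g11 = NOT F = T

g4 = F  g5 = T  g7 = T  g12 = T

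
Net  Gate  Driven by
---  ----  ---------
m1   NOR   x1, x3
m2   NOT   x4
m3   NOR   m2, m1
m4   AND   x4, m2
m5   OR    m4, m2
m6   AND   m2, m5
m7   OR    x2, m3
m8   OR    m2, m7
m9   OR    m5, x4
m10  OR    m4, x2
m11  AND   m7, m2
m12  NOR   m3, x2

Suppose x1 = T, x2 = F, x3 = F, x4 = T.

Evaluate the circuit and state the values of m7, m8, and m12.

m1 = x1 NOR x3 = T NOR F = F
m2 = NOT x4 = NOT T = F
m3 = m2 NOR m1 = F NOR F = T
m7 = x2 OR m3 = F OR T = T
m8 = m2 OR m7 = F OR T = T
m12 = m3 NOR x2 = T NOR F = F

m7 = T, m8 = T, m12 = F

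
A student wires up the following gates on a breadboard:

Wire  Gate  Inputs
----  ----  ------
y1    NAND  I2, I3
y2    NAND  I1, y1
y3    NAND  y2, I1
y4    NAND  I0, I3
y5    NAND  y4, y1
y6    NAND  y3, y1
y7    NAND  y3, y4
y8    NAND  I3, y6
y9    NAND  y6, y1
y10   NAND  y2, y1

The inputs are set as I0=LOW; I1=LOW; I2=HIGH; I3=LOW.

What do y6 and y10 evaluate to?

y1 = I2 NAND I3 = HIGH NAND LOW = HIGH
y2 = I1 NAND y1 = LOW NAND HIGH = HIGH
y3 = y2 NAND I1 = HIGH NAND LOW = HIGH
y6 = y3 NAND y1 = HIGH NAND HIGH = LOW
y10 = y2 NAND y1 = HIGH NAND HIGH = LOW

y6 = LOW; y10 = LOW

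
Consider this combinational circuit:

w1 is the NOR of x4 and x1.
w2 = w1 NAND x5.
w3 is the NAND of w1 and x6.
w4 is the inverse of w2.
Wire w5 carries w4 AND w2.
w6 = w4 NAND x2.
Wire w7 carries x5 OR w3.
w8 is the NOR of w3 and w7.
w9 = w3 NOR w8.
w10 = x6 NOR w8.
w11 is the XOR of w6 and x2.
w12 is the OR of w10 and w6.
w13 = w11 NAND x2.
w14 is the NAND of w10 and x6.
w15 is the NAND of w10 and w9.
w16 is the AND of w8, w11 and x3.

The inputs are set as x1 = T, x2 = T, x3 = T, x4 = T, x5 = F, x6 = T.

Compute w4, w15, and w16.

w4 = F, w15 = T, w16 = F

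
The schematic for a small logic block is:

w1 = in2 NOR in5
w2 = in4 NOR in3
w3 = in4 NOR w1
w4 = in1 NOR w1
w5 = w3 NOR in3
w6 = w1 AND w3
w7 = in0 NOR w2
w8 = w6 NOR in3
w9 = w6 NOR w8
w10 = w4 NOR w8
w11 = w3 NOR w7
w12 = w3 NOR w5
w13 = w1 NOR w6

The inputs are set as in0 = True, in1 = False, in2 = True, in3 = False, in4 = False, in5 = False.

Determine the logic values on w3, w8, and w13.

w3 = True; w8 = True; w13 = True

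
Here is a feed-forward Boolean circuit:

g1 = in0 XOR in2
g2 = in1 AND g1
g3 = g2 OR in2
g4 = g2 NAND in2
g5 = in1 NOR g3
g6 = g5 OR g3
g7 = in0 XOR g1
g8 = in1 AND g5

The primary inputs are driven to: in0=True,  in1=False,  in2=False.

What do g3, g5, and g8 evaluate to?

g1 = in0 XOR in2 = True XOR False = True
g2 = in1 AND g1 = False AND True = False
g3 = g2 OR in2 = False OR False = False
g5 = in1 NOR g3 = False NOR False = True
g8 = in1 AND g5 = False AND True = False

g3 = False, g5 = True, g8 = False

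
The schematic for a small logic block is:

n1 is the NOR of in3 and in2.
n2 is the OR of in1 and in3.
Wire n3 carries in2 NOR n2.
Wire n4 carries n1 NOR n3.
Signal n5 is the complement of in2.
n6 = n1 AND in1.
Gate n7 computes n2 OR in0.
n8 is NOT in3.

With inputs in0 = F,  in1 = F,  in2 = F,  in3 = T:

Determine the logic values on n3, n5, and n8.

n3 = F; n5 = T; n8 = F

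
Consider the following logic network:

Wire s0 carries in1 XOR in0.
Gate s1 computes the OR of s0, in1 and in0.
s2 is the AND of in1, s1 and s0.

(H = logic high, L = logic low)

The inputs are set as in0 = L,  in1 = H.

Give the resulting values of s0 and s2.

s0 = H; s2 = H

s0 = in1 XOR in0 = H XOR L = H
s1 = s0 OR in1 OR in0 = H OR H OR L = H
s2 = in1 AND s1 AND s0 = H AND H AND H = H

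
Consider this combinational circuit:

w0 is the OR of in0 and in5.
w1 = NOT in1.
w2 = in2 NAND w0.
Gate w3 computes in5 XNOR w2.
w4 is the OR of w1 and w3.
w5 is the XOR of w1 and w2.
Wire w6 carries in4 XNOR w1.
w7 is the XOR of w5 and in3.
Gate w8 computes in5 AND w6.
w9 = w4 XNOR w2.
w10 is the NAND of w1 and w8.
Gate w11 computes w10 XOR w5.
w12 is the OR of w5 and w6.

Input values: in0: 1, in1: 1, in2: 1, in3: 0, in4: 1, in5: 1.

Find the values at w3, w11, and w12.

w0 = in0 OR in5 = 1 OR 1 = 1
w1 = NOT in1 = NOT 1 = 0
w2 = in2 NAND w0 = 1 NAND 1 = 0
w3 = in5 XNOR w2 = 1 XNOR 0 = 0
w5 = w1 XOR w2 = 0 XOR 0 = 0
w6 = in4 XNOR w1 = 1 XNOR 0 = 0
w8 = in5 AND w6 = 1 AND 0 = 0
w10 = w1 NAND w8 = 0 NAND 0 = 1
w11 = w10 XOR w5 = 1 XOR 0 = 1
w12 = w5 OR w6 = 0 OR 0 = 0

w3 = 0, w11 = 1, w12 = 0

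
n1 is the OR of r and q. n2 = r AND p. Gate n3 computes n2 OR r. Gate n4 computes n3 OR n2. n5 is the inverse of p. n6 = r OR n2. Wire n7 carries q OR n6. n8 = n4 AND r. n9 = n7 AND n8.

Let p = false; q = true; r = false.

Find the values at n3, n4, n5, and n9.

n2 = r AND p = false AND false = false
n3 = n2 OR r = false OR false = false
n4 = n3 OR n2 = false OR false = false
n5 = NOT p = NOT false = true
n6 = r OR n2 = false OR false = false
n7 = q OR n6 = true OR false = true
n8 = n4 AND r = false AND false = false
n9 = n7 AND n8 = true AND false = false

n3 = false; n4 = false; n5 = true; n9 = false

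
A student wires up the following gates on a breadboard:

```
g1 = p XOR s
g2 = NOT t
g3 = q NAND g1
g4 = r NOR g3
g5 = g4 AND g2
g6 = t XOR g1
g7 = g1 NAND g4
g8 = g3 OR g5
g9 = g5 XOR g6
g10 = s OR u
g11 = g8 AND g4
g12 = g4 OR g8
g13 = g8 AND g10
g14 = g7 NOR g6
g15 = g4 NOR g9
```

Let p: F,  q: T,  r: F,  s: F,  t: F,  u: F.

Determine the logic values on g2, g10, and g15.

g2 = T; g10 = F; g15 = T

g1 = p XOR s = F XOR F = F
g2 = NOT t = NOT F = T
g3 = q NAND g1 = T NAND F = T
g4 = r NOR g3 = F NOR T = F
g5 = g4 AND g2 = F AND T = F
g6 = t XOR g1 = F XOR F = F
g9 = g5 XOR g6 = F XOR F = F
g10 = s OR u = F OR F = F
g15 = g4 NOR g9 = F NOR F = T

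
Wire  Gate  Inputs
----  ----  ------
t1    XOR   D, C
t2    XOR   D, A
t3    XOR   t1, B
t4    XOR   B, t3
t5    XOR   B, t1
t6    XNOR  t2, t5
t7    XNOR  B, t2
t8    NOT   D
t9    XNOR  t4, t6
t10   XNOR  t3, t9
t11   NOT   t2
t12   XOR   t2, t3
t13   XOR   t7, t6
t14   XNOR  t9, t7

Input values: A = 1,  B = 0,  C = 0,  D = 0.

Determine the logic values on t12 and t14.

t1 = D XOR C = 0 XOR 0 = 0
t2 = D XOR A = 0 XOR 1 = 1
t3 = t1 XOR B = 0 XOR 0 = 0
t4 = B XOR t3 = 0 XOR 0 = 0
t5 = B XOR t1 = 0 XOR 0 = 0
t6 = t2 XNOR t5 = 1 XNOR 0 = 0
t7 = B XNOR t2 = 0 XNOR 1 = 0
t9 = t4 XNOR t6 = 0 XNOR 0 = 1
t12 = t2 XOR t3 = 1 XOR 0 = 1
t14 = t9 XNOR t7 = 1 XNOR 0 = 0

t12 = 1, t14 = 0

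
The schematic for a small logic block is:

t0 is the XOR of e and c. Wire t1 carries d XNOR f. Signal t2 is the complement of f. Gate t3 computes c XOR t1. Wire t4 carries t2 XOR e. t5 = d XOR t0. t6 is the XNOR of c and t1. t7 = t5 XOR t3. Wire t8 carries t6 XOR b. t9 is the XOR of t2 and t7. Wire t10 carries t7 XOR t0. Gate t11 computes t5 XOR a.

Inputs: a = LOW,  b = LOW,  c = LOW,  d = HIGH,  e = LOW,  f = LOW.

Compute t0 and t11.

t0 = LOW; t11 = HIGH

t0 = e XOR c = LOW XOR LOW = LOW
t5 = d XOR t0 = HIGH XOR LOW = HIGH
t11 = t5 XOR a = HIGH XOR LOW = HIGH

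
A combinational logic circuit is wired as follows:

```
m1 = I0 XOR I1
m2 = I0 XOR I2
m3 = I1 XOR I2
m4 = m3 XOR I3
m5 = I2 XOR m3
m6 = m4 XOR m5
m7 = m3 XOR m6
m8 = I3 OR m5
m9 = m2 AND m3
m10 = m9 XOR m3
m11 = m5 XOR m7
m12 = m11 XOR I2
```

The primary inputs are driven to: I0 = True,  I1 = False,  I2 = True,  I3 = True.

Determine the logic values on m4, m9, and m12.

m4 = False; m9 = False; m12 = False

m2 = I0 XOR I2 = True XOR True = False
m3 = I1 XOR I2 = False XOR True = True
m4 = m3 XOR I3 = True XOR True = False
m5 = I2 XOR m3 = True XOR True = False
m6 = m4 XOR m5 = False XOR False = False
m7 = m3 XOR m6 = True XOR False = True
m9 = m2 AND m3 = False AND True = False
m11 = m5 XOR m7 = False XOR True = True
m12 = m11 XOR I2 = True XOR True = False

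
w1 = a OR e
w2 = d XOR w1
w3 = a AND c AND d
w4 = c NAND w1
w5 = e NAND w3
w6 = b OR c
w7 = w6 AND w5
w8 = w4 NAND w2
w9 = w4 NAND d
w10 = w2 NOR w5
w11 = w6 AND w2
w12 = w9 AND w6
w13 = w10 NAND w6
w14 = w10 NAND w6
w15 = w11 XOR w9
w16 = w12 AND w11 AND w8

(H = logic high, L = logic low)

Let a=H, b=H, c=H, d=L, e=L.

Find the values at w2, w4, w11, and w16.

w2 = H  w4 = L  w11 = H  w16 = H

w1 = a OR e = H OR L = H
w2 = d XOR w1 = L XOR H = H
w4 = c NAND w1 = H NAND H = L
w6 = b OR c = H OR H = H
w8 = w4 NAND w2 = L NAND H = H
w9 = w4 NAND d = L NAND L = H
w11 = w6 AND w2 = H AND H = H
w12 = w9 AND w6 = H AND H = H
w16 = w12 AND w11 AND w8 = H AND H AND H = H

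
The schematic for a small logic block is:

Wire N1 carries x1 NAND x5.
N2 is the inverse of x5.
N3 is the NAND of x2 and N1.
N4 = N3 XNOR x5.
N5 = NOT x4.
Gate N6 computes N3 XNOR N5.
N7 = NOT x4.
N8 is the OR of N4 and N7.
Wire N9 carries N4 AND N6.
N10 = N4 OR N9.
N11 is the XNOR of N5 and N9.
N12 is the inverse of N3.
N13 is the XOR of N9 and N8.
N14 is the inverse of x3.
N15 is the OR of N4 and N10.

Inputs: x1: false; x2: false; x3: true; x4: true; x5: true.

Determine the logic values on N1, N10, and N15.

N1 = x1 NAND x5 = false NAND true = true
N3 = x2 NAND N1 = false NAND true = true
N4 = N3 XNOR x5 = true XNOR true = true
N5 = NOT x4 = NOT true = false
N6 = N3 XNOR N5 = true XNOR false = false
N9 = N4 AND N6 = true AND false = false
N10 = N4 OR N9 = true OR false = true
N15 = N4 OR N10 = true OR true = true

N1 = true, N10 = true, N15 = true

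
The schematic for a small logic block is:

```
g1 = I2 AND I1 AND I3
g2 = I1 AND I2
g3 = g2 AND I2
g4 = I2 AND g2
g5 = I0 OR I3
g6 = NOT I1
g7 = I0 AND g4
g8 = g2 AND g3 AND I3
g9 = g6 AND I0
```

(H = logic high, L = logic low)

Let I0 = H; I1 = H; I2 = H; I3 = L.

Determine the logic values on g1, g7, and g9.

g1 = I2 AND I1 AND I3 = H AND H AND L = L
g2 = I1 AND I2 = H AND H = H
g4 = I2 AND g2 = H AND H = H
g6 = NOT I1 = NOT H = L
g7 = I0 AND g4 = H AND H = H
g9 = g6 AND I0 = L AND H = L

g1 = L, g7 = H, g9 = L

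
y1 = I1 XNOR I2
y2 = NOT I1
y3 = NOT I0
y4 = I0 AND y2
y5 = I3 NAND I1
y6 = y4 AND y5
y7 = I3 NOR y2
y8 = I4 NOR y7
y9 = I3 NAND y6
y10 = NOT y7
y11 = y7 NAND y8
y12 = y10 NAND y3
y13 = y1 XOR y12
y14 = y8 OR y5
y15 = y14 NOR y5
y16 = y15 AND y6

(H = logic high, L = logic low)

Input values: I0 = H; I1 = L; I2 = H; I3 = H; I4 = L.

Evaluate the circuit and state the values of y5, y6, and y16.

y5 = H, y6 = H, y16 = L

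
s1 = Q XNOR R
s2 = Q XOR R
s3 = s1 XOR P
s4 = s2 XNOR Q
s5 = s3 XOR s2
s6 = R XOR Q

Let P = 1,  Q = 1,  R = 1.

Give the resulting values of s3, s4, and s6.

s3 = 0, s4 = 0, s6 = 0

s1 = Q XNOR R = 1 XNOR 1 = 1
s2 = Q XOR R = 1 XOR 1 = 0
s3 = s1 XOR P = 1 XOR 1 = 0
s4 = s2 XNOR Q = 0 XNOR 1 = 0
s6 = R XOR Q = 1 XOR 1 = 0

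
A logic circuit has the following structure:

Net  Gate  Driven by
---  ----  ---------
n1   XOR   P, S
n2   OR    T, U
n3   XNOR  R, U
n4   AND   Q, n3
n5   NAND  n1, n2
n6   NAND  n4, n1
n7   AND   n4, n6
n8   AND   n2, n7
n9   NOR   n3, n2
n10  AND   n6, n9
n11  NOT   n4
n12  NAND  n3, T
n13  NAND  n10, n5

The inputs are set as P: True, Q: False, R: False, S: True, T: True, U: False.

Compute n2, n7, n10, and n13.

n2 = True  n7 = False  n10 = False  n13 = True

n1 = P XOR S = True XOR True = False
n2 = T OR U = True OR False = True
n3 = R XNOR U = False XNOR False = True
n4 = Q AND n3 = False AND True = False
n5 = n1 NAND n2 = False NAND True = True
n6 = n4 NAND n1 = False NAND False = True
n7 = n4 AND n6 = False AND True = False
n9 = n3 NOR n2 = True NOR True = False
n10 = n6 AND n9 = True AND False = False
n13 = n10 NAND n5 = False NAND True = True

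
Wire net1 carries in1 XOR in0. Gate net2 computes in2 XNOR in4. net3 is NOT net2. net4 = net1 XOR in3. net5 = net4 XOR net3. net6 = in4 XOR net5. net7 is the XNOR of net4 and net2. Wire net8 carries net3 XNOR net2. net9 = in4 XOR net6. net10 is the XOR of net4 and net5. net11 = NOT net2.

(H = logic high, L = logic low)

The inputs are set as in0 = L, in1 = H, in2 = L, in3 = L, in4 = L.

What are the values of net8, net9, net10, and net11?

net8 = L, net9 = H, net10 = L, net11 = L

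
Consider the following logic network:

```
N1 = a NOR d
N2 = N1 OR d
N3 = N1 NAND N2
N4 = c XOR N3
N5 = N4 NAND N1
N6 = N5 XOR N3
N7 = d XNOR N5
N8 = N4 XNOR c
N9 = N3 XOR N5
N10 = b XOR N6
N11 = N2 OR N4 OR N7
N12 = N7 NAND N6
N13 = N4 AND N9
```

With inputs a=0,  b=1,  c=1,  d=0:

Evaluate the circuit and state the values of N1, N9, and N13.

N1 = 1  N9 = 0  N13 = 0

N1 = a NOR d = 0 NOR 0 = 1
N2 = N1 OR d = 1 OR 0 = 1
N3 = N1 NAND N2 = 1 NAND 1 = 0
N4 = c XOR N3 = 1 XOR 0 = 1
N5 = N4 NAND N1 = 1 NAND 1 = 0
N9 = N3 XOR N5 = 0 XOR 0 = 0
N13 = N4 AND N9 = 1 AND 0 = 0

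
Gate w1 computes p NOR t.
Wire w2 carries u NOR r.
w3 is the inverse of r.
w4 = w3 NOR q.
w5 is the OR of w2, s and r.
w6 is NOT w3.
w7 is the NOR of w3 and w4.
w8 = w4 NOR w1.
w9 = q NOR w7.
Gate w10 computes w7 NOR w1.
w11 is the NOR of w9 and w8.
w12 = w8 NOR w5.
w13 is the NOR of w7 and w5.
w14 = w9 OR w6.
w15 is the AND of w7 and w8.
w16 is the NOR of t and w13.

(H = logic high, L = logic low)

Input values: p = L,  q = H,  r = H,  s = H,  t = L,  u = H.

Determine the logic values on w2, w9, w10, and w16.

w1 = p NOR t = L NOR L = H
w2 = u NOR r = H NOR H = L
w3 = NOT r = NOT H = L
w4 = w3 NOR q = L NOR H = L
w5 = w2 OR s OR r = L OR H OR H = H
w7 = w3 NOR w4 = L NOR L = H
w9 = q NOR w7 = H NOR H = L
w10 = w7 NOR w1 = H NOR H = L
w13 = w7 NOR w5 = H NOR H = L
w16 = t NOR w13 = L NOR L = H

w2 = L, w9 = L, w10 = L, w16 = H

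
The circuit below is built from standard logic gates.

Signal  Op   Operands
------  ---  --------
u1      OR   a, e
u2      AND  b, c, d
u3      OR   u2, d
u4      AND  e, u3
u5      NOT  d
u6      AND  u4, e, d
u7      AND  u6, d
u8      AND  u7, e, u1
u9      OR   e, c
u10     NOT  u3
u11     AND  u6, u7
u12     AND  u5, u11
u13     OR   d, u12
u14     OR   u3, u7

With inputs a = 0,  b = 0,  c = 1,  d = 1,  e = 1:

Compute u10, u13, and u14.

u2 = b AND c AND d = 0 AND 1 AND 1 = 0
u3 = u2 OR d = 0 OR 1 = 1
u4 = e AND u3 = 1 AND 1 = 1
u5 = NOT d = NOT 1 = 0
u6 = u4 AND e AND d = 1 AND 1 AND 1 = 1
u7 = u6 AND d = 1 AND 1 = 1
u10 = NOT u3 = NOT 1 = 0
u11 = u6 AND u7 = 1 AND 1 = 1
u12 = u5 AND u11 = 0 AND 1 = 0
u13 = d OR u12 = 1 OR 0 = 1
u14 = u3 OR u7 = 1 OR 1 = 1

u10 = 0; u13 = 1; u14 = 1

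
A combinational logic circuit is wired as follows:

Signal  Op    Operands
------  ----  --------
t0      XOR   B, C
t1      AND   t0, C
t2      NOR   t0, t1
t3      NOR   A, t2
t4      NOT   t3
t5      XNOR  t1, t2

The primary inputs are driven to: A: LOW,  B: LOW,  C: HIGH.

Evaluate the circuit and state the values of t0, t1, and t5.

t0 = HIGH, t1 = HIGH, t5 = LOW

t0 = B XOR C = LOW XOR HIGH = HIGH
t1 = t0 AND C = HIGH AND HIGH = HIGH
t2 = t0 NOR t1 = HIGH NOR HIGH = LOW
t5 = t1 XNOR t2 = HIGH XNOR LOW = LOW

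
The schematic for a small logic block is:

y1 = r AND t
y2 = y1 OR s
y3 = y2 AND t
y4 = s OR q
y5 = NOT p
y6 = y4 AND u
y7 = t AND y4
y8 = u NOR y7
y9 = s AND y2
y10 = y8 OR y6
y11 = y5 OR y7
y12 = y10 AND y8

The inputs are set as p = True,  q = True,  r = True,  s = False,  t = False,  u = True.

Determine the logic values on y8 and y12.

y4 = s OR q = False OR True = True
y6 = y4 AND u = True AND True = True
y7 = t AND y4 = False AND True = False
y8 = u NOR y7 = True NOR False = False
y10 = y8 OR y6 = False OR True = True
y12 = y10 AND y8 = True AND False = False

y8 = False  y12 = False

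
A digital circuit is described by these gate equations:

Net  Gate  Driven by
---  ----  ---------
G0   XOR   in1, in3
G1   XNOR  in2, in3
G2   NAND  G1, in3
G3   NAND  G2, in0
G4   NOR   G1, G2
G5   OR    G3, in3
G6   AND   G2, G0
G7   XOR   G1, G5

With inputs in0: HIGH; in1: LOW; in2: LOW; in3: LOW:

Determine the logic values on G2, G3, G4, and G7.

G1 = in2 XNOR in3 = LOW XNOR LOW = HIGH
G2 = G1 NAND in3 = HIGH NAND LOW = HIGH
G3 = G2 NAND in0 = HIGH NAND HIGH = LOW
G4 = G1 NOR G2 = HIGH NOR HIGH = LOW
G5 = G3 OR in3 = LOW OR LOW = LOW
G7 = G1 XOR G5 = HIGH XOR LOW = HIGH

G2 = HIGH  G3 = LOW  G4 = LOW  G7 = HIGH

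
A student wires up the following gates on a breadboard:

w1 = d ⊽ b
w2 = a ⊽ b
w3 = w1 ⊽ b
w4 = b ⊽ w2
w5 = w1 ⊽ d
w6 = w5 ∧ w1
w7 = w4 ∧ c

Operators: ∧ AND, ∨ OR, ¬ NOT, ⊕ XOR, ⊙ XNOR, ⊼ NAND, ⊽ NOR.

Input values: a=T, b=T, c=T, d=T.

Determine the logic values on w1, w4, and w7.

w1 = F  w4 = F  w7 = F

w1 = d NOR b = T NOR T = F
w2 = a NOR b = T NOR T = F
w4 = b NOR w2 = T NOR F = F
w7 = w4 AND c = F AND T = F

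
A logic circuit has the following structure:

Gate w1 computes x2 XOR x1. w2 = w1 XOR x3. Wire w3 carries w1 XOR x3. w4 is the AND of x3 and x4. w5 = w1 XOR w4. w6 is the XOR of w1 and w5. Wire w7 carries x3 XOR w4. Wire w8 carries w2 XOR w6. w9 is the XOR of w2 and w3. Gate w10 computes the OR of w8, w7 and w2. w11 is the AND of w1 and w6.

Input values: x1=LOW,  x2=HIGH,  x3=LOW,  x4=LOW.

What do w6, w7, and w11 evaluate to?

w6 = LOW, w7 = LOW, w11 = LOW

w1 = x2 XOR x1 = HIGH XOR LOW = HIGH
w4 = x3 AND x4 = LOW AND LOW = LOW
w5 = w1 XOR w4 = HIGH XOR LOW = HIGH
w6 = w1 XOR w5 = HIGH XOR HIGH = LOW
w7 = x3 XOR w4 = LOW XOR LOW = LOW
w11 = w1 AND w6 = HIGH AND LOW = LOW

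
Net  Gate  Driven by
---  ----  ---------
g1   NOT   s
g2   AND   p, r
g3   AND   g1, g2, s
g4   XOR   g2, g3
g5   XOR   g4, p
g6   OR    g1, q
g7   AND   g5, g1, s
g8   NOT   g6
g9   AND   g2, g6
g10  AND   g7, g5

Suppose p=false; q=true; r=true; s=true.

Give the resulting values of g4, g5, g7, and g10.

g4 = false  g5 = false  g7 = false  g10 = false

g1 = NOT s = NOT true = false
g2 = p AND r = false AND true = false
g3 = g1 AND g2 AND s = false AND false AND true = false
g4 = g2 XOR g3 = false XOR false = false
g5 = g4 XOR p = false XOR false = false
g7 = g5 AND g1 AND s = false AND false AND true = false
g10 = g7 AND g5 = false AND false = false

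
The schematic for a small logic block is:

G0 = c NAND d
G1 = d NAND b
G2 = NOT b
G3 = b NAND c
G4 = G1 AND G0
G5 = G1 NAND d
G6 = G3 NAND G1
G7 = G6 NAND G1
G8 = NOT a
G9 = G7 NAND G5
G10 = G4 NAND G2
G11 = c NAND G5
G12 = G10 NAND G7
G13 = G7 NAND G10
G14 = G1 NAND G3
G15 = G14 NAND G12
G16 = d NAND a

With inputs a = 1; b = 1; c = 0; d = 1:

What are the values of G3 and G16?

G3 = 1, G16 = 0

G3 = b NAND c = 1 NAND 0 = 1
G16 = d NAND a = 1 NAND 1 = 0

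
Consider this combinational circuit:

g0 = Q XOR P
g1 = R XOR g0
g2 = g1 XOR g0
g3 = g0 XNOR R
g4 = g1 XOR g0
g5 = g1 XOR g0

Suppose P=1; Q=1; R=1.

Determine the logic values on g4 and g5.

g4 = 1, g5 = 1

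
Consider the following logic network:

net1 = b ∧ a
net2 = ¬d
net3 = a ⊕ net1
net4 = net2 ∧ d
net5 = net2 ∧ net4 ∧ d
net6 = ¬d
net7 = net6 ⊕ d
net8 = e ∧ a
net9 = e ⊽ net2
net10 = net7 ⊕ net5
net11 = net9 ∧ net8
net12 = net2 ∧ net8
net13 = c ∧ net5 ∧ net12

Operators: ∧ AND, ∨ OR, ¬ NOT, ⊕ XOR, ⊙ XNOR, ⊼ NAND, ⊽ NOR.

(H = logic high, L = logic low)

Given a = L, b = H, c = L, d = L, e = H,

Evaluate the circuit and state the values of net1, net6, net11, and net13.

net1 = L, net6 = H, net11 = L, net13 = L

net1 = b AND a = H AND L = L
net2 = NOT d = NOT L = H
net4 = net2 AND d = H AND L = L
net5 = net2 AND net4 AND d = H AND L AND L = L
net6 = NOT d = NOT L = H
net8 = e AND a = H AND L = L
net9 = e NOR net2 = H NOR H = L
net11 = net9 AND net8 = L AND L = L
net12 = net2 AND net8 = H AND L = L
net13 = c AND net5 AND net12 = L AND L AND L = L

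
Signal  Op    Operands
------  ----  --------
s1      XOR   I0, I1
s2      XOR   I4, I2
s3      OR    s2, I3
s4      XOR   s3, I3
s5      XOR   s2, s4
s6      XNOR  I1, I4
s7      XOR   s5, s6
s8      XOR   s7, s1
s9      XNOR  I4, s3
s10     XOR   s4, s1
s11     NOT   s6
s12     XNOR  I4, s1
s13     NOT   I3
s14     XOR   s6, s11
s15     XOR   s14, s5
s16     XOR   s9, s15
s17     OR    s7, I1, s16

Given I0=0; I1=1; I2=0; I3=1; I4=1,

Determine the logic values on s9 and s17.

s2 = I4 XOR I2 = 1 XOR 0 = 1
s3 = s2 OR I3 = 1 OR 1 = 1
s4 = s3 XOR I3 = 1 XOR 1 = 0
s5 = s2 XOR s4 = 1 XOR 0 = 1
s6 = I1 XNOR I4 = 1 XNOR 1 = 1
s7 = s5 XOR s6 = 1 XOR 1 = 0
s9 = I4 XNOR s3 = 1 XNOR 1 = 1
s11 = NOT s6 = NOT 1 = 0
s14 = s6 XOR s11 = 1 XOR 0 = 1
s15 = s14 XOR s5 = 1 XOR 1 = 0
s16 = s9 XOR s15 = 1 XOR 0 = 1
s17 = s7 OR I1 OR s16 = 0 OR 1 OR 1 = 1

s9 = 1, s17 = 1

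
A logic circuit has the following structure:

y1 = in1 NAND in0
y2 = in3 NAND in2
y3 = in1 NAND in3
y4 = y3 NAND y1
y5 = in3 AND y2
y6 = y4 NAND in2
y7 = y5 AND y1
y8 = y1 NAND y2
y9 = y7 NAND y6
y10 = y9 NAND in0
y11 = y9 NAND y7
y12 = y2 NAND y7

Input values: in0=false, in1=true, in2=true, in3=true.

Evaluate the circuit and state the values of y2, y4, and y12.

y1 = in1 NAND in0 = true NAND false = true
y2 = in3 NAND in2 = true NAND true = false
y3 = in1 NAND in3 = true NAND true = false
y4 = y3 NAND y1 = false NAND true = true
y5 = in3 AND y2 = true AND false = false
y7 = y5 AND y1 = false AND true = false
y12 = y2 NAND y7 = false NAND false = true

y2 = false, y4 = true, y12 = true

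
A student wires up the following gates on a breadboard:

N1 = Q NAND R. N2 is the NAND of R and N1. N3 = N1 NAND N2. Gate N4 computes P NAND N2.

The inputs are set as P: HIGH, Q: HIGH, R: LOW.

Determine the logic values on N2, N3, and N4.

N1 = Q NAND R = HIGH NAND LOW = HIGH
N2 = R NAND N1 = LOW NAND HIGH = HIGH
N3 = N1 NAND N2 = HIGH NAND HIGH = LOW
N4 = P NAND N2 = HIGH NAND HIGH = LOW

N2 = HIGH; N3 = LOW; N4 = LOW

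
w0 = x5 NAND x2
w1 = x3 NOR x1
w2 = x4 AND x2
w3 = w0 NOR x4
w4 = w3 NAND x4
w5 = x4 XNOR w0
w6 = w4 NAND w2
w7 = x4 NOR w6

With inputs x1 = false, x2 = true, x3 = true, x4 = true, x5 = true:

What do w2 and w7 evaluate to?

w0 = x5 NAND x2 = true NAND true = false
w2 = x4 AND x2 = true AND true = true
w3 = w0 NOR x4 = false NOR true = false
w4 = w3 NAND x4 = false NAND true = true
w6 = w4 NAND w2 = true NAND true = false
w7 = x4 NOR w6 = true NOR false = false

w2 = true; w7 = false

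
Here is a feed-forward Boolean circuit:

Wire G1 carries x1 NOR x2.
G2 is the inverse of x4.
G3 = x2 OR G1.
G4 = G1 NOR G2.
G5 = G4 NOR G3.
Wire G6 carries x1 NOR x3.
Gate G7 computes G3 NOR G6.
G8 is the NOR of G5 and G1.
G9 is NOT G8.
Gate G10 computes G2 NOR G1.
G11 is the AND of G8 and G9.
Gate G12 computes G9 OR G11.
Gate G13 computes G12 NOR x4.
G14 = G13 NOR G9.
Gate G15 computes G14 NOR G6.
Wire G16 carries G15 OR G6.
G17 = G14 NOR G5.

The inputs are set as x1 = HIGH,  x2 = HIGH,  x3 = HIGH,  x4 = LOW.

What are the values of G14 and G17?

G14 = LOW, G17 = HIGH

G1 = x1 NOR x2 = HIGH NOR HIGH = LOW
G2 = NOT x4 = NOT LOW = HIGH
G3 = x2 OR G1 = HIGH OR LOW = HIGH
G4 = G1 NOR G2 = LOW NOR HIGH = LOW
G5 = G4 NOR G3 = LOW NOR HIGH = LOW
G8 = G5 NOR G1 = LOW NOR LOW = HIGH
G9 = NOT G8 = NOT HIGH = LOW
G11 = G8 AND G9 = HIGH AND LOW = LOW
G12 = G9 OR G11 = LOW OR LOW = LOW
G13 = G12 NOR x4 = LOW NOR LOW = HIGH
G14 = G13 NOR G9 = HIGH NOR LOW = LOW
G17 = G14 NOR G5 = LOW NOR LOW = HIGH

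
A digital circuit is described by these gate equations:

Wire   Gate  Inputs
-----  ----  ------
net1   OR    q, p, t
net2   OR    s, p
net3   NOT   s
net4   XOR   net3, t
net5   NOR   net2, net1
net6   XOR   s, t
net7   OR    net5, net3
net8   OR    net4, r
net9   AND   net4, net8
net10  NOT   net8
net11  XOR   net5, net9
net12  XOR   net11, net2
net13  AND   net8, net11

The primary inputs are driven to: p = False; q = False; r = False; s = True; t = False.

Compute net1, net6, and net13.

net1 = q OR p OR t = False OR False OR False = False
net2 = s OR p = True OR False = True
net3 = NOT s = NOT True = False
net4 = net3 XOR t = False XOR False = False
net5 = net2 NOR net1 = True NOR False = False
net6 = s XOR t = True XOR False = True
net8 = net4 OR r = False OR False = False
net9 = net4 AND net8 = False AND False = False
net11 = net5 XOR net9 = False XOR False = False
net13 = net8 AND net11 = False AND False = False

net1 = False, net6 = True, net13 = False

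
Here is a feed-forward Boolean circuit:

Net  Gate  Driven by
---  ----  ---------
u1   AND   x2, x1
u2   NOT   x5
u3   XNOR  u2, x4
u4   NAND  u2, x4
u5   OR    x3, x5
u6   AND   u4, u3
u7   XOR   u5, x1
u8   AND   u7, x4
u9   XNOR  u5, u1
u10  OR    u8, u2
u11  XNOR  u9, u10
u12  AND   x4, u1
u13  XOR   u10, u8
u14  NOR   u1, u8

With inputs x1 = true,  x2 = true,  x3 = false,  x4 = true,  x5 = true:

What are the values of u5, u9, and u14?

u1 = x2 AND x1 = true AND true = true
u5 = x3 OR x5 = false OR true = true
u7 = u5 XOR x1 = true XOR true = false
u8 = u7 AND x4 = false AND true = false
u9 = u5 XNOR u1 = true XNOR true = true
u14 = u1 NOR u8 = true NOR false = false

u5 = true  u9 = true  u14 = false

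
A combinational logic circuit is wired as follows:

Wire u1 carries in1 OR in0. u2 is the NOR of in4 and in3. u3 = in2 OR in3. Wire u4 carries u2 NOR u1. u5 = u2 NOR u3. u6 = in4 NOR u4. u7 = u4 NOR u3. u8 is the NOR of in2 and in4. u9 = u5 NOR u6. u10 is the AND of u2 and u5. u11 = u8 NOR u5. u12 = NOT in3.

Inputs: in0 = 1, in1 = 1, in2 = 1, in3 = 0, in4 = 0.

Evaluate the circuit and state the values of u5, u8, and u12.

u5 = 0, u8 = 0, u12 = 1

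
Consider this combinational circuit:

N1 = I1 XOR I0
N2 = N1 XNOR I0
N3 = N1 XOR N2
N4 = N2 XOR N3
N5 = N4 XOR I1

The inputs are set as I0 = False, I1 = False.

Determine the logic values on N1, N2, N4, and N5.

N1 = False, N2 = True, N4 = False, N5 = False

N1 = I1 XOR I0 = False XOR False = False
N2 = N1 XNOR I0 = False XNOR False = True
N3 = N1 XOR N2 = False XOR True = True
N4 = N2 XOR N3 = True XOR True = False
N5 = N4 XOR I1 = False XOR False = False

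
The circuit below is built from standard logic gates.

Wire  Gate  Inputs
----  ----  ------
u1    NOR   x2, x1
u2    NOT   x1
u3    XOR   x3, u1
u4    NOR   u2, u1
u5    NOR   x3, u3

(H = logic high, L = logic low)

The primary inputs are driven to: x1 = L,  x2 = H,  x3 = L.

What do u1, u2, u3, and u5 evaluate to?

u1 = x2 NOR x1 = H NOR L = L
u2 = NOT x1 = NOT L = H
u3 = x3 XOR u1 = L XOR L = L
u5 = x3 NOR u3 = L NOR L = H

u1 = L, u2 = H, u3 = L, u5 = H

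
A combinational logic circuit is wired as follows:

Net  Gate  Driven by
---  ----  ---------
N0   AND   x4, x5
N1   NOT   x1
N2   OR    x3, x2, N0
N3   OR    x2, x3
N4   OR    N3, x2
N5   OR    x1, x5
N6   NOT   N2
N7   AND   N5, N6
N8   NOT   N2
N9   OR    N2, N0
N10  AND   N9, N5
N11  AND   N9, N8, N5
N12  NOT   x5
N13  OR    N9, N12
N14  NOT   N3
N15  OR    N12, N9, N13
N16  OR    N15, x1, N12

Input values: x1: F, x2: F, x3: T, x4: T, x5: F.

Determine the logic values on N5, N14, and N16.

N5 = F, N14 = F, N16 = T

N0 = x4 AND x5 = T AND F = F
N2 = x3 OR x2 OR N0 = T OR F OR F = T
N3 = x2 OR x3 = F OR T = T
N5 = x1 OR x5 = F OR F = F
N9 = N2 OR N0 = T OR F = T
N12 = NOT x5 = NOT F = T
N13 = N9 OR N12 = T OR T = T
N14 = NOT N3 = NOT T = F
N15 = N12 OR N9 OR N13 = T OR T OR T = T
N16 = N15 OR x1 OR N12 = T OR F OR T = T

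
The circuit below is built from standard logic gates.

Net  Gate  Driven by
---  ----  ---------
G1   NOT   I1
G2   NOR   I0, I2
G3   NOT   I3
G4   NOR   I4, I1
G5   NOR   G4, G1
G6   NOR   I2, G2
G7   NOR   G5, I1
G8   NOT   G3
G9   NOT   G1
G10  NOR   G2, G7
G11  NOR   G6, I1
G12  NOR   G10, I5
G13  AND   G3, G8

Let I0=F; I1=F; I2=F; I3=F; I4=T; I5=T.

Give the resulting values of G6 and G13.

G6 = F, G13 = F

G2 = I0 NOR I2 = F NOR F = T
G3 = NOT I3 = NOT F = T
G6 = I2 NOR G2 = F NOR T = F
G8 = NOT G3 = NOT T = F
G13 = G3 AND G8 = T AND F = F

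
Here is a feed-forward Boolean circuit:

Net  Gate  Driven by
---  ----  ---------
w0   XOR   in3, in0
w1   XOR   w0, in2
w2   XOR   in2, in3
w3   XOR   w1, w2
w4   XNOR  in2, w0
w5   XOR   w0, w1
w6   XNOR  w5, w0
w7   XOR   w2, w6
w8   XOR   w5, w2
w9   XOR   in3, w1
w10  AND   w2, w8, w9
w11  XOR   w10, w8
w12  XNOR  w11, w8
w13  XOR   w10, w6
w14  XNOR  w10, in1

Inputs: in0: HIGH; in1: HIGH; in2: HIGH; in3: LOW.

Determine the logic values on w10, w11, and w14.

w0 = in3 XOR in0 = LOW XOR HIGH = HIGH
w1 = w0 XOR in2 = HIGH XOR HIGH = LOW
w2 = in2 XOR in3 = HIGH XOR LOW = HIGH
w5 = w0 XOR w1 = HIGH XOR LOW = HIGH
w8 = w5 XOR w2 = HIGH XOR HIGH = LOW
w9 = in3 XOR w1 = LOW XOR LOW = LOW
w10 = w2 AND w8 AND w9 = HIGH AND LOW AND LOW = LOW
w11 = w10 XOR w8 = LOW XOR LOW = LOW
w14 = w10 XNOR in1 = LOW XNOR HIGH = LOW

w10 = LOW  w11 = LOW  w14 = LOW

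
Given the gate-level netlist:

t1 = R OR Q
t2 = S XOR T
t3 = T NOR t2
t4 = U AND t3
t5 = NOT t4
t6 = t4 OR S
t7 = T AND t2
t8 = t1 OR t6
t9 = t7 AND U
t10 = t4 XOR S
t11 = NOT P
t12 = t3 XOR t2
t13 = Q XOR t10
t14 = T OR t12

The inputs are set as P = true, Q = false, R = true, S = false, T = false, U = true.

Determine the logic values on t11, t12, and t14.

t11 = false, t12 = true, t14 = true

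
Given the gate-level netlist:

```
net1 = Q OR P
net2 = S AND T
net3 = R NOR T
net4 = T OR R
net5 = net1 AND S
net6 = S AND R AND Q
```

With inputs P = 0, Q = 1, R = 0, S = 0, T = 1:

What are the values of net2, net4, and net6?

net2 = 0; net4 = 1; net6 = 0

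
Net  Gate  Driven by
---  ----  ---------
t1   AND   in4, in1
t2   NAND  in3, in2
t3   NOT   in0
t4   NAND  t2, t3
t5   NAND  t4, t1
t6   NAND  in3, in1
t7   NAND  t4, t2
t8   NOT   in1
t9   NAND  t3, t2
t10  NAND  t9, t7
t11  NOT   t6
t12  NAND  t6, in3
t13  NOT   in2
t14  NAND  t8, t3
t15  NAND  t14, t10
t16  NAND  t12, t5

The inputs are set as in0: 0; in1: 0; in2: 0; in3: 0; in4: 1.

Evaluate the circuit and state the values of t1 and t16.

t1 = 0, t16 = 0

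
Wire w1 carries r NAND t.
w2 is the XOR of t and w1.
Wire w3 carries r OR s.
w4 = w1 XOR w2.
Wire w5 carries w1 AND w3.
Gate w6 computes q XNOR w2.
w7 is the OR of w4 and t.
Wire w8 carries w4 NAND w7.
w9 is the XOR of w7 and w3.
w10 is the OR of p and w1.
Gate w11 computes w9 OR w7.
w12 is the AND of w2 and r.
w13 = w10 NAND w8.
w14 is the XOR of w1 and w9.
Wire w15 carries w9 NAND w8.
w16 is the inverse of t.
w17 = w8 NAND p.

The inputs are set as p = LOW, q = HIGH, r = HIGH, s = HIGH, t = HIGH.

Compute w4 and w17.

w1 = r NAND t = HIGH NAND HIGH = LOW
w2 = t XOR w1 = HIGH XOR LOW = HIGH
w4 = w1 XOR w2 = LOW XOR HIGH = HIGH
w7 = w4 OR t = HIGH OR HIGH = HIGH
w8 = w4 NAND w7 = HIGH NAND HIGH = LOW
w17 = w8 NAND p = LOW NAND LOW = HIGH

w4 = HIGH, w17 = HIGH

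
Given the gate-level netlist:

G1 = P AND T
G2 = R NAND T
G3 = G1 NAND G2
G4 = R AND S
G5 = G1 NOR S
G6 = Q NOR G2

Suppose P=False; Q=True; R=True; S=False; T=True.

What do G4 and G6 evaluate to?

G4 = False, G6 = False

G2 = R NAND T = True NAND True = False
G4 = R AND S = True AND False = False
G6 = Q NOR G2 = True NOR False = False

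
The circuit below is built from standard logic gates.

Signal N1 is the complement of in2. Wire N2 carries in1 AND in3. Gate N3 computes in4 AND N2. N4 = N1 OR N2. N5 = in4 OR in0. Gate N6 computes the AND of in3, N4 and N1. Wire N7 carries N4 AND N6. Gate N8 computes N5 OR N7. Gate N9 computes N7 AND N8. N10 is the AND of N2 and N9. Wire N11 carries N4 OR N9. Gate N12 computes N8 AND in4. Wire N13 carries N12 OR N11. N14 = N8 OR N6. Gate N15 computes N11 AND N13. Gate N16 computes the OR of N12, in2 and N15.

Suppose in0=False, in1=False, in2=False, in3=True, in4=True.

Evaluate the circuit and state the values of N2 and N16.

N1 = NOT in2 = NOT False = True
N2 = in1 AND in3 = False AND True = False
N4 = N1 OR N2 = True OR False = True
N5 = in4 OR in0 = True OR False = True
N6 = in3 AND N4 AND N1 = True AND True AND True = True
N7 = N4 AND N6 = True AND True = True
N8 = N5 OR N7 = True OR True = True
N9 = N7 AND N8 = True AND True = True
N11 = N4 OR N9 = True OR True = True
N12 = N8 AND in4 = True AND True = True
N13 = N12 OR N11 = True OR True = True
N15 = N11 AND N13 = True AND True = True
N16 = N12 OR in2 OR N15 = True OR False OR True = True

N2 = False  N16 = True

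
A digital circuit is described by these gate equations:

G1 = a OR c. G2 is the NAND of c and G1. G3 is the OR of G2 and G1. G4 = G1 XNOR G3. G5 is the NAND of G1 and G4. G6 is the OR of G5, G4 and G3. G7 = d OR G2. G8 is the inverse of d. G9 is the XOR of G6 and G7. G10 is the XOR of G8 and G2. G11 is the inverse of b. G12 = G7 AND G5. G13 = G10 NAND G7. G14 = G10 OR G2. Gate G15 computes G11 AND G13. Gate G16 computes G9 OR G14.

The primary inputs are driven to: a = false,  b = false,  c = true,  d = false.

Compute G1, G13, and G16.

G1 = a OR c = false OR true = true
G2 = c NAND G1 = true NAND true = false
G3 = G2 OR G1 = false OR true = true
G4 = G1 XNOR G3 = true XNOR true = true
G5 = G1 NAND G4 = true NAND true = false
G6 = G5 OR G4 OR G3 = false OR true OR true = true
G7 = d OR G2 = false OR false = false
G8 = NOT d = NOT false = true
G9 = G6 XOR G7 = true XOR false = true
G10 = G8 XOR G2 = true XOR false = true
G13 = G10 NAND G7 = true NAND false = true
G14 = G10 OR G2 = true OR false = true
G16 = G9 OR G14 = true OR true = true

G1 = true  G13 = true  G16 = true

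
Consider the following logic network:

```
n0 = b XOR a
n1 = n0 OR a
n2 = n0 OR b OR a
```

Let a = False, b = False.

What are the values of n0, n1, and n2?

n0 = False  n1 = False  n2 = False

n0 = b XOR a = False XOR False = False
n1 = n0 OR a = False OR False = False
n2 = n0 OR b OR a = False OR False OR False = False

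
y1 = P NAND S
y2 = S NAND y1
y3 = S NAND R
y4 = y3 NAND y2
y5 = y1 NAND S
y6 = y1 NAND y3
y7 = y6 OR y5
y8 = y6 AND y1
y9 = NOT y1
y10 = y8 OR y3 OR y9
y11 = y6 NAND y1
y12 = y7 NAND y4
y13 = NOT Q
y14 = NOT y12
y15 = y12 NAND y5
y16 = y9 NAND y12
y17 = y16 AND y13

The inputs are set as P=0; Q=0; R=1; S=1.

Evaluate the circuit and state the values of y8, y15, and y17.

y1 = P NAND S = 0 NAND 1 = 1
y2 = S NAND y1 = 1 NAND 1 = 0
y3 = S NAND R = 1 NAND 1 = 0
y4 = y3 NAND y2 = 0 NAND 0 = 1
y5 = y1 NAND S = 1 NAND 1 = 0
y6 = y1 NAND y3 = 1 NAND 0 = 1
y7 = y6 OR y5 = 1 OR 0 = 1
y8 = y6 AND y1 = 1 AND 1 = 1
y9 = NOT y1 = NOT 1 = 0
y12 = y7 NAND y4 = 1 NAND 1 = 0
y13 = NOT Q = NOT 0 = 1
y15 = y12 NAND y5 = 0 NAND 0 = 1
y16 = y9 NAND y12 = 0 NAND 0 = 1
y17 = y16 AND y13 = 1 AND 1 = 1

y8 = 1; y15 = 1; y17 = 1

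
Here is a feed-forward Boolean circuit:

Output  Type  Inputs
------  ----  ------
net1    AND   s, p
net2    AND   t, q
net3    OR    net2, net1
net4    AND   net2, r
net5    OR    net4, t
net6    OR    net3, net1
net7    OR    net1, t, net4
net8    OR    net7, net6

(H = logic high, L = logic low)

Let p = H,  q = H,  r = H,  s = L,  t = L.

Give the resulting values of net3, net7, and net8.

net3 = L, net7 = L, net8 = L

net1 = s AND p = L AND H = L
net2 = t AND q = L AND H = L
net3 = net2 OR net1 = L OR L = L
net4 = net2 AND r = L AND H = L
net6 = net3 OR net1 = L OR L = L
net7 = net1 OR t OR net4 = L OR L OR L = L
net8 = net7 OR net6 = L OR L = L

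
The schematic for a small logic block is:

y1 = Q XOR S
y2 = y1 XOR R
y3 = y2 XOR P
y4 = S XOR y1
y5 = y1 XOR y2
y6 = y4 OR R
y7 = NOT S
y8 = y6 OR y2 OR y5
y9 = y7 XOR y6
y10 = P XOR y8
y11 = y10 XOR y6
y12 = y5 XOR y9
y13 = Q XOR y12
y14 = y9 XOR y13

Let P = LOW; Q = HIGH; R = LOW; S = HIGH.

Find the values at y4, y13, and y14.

y1 = Q XOR S = HIGH XOR HIGH = LOW
y2 = y1 XOR R = LOW XOR LOW = LOW
y4 = S XOR y1 = HIGH XOR LOW = HIGH
y5 = y1 XOR y2 = LOW XOR LOW = LOW
y6 = y4 OR R = HIGH OR LOW = HIGH
y7 = NOT S = NOT HIGH = LOW
y9 = y7 XOR y6 = LOW XOR HIGH = HIGH
y12 = y5 XOR y9 = LOW XOR HIGH = HIGH
y13 = Q XOR y12 = HIGH XOR HIGH = LOW
y14 = y9 XOR y13 = HIGH XOR LOW = HIGH

y4 = HIGH; y13 = LOW; y14 = HIGH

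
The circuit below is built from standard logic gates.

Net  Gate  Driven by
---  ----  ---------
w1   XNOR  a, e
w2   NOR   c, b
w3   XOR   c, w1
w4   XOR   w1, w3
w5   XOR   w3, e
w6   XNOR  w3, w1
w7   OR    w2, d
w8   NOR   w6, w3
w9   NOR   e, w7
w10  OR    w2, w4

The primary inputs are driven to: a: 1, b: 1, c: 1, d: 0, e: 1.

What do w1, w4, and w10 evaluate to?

w1 = a XNOR e = 1 XNOR 1 = 1
w2 = c NOR b = 1 NOR 1 = 0
w3 = c XOR w1 = 1 XOR 1 = 0
w4 = w1 XOR w3 = 1 XOR 0 = 1
w10 = w2 OR w4 = 0 OR 1 = 1

w1 = 1; w4 = 1; w10 = 1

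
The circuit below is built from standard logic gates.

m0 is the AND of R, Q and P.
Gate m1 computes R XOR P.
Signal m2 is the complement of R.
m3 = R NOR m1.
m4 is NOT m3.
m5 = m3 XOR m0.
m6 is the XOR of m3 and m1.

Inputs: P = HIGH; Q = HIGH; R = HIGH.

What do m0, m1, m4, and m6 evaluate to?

m0 = HIGH; m1 = LOW; m4 = HIGH; m6 = LOW

m0 = R AND Q AND P = HIGH AND HIGH AND HIGH = HIGH
m1 = R XOR P = HIGH XOR HIGH = LOW
m3 = R NOR m1 = HIGH NOR LOW = LOW
m4 = NOT m3 = NOT LOW = HIGH
m6 = m3 XOR m1 = LOW XOR LOW = LOW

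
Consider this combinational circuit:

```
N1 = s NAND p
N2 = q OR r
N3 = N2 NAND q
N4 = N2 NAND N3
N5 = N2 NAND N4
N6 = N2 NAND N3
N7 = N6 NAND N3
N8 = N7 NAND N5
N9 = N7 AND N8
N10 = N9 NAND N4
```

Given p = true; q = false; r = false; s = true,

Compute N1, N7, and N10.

N1 = false  N7 = false  N10 = true

N1 = s NAND p = true NAND true = false
N2 = q OR r = false OR false = false
N3 = N2 NAND q = false NAND false = true
N4 = N2 NAND N3 = false NAND true = true
N5 = N2 NAND N4 = false NAND true = true
N6 = N2 NAND N3 = false NAND true = true
N7 = N6 NAND N3 = true NAND true = false
N8 = N7 NAND N5 = false NAND true = true
N9 = N7 AND N8 = false AND true = false
N10 = N9 NAND N4 = false NAND true = true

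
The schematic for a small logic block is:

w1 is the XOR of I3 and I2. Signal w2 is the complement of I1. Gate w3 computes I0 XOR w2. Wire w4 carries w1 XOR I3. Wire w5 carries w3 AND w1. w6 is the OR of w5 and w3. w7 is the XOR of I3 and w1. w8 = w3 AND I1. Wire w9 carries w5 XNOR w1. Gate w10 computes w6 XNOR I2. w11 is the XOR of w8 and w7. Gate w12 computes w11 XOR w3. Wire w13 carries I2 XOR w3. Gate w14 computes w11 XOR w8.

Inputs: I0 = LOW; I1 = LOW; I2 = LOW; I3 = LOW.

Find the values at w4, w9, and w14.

w1 = I3 XOR I2 = LOW XOR LOW = LOW
w2 = NOT I1 = NOT LOW = HIGH
w3 = I0 XOR w2 = LOW XOR HIGH = HIGH
w4 = w1 XOR I3 = LOW XOR LOW = LOW
w5 = w3 AND w1 = HIGH AND LOW = LOW
w7 = I3 XOR w1 = LOW XOR LOW = LOW
w8 = w3 AND I1 = HIGH AND LOW = LOW
w9 = w5 XNOR w1 = LOW XNOR LOW = HIGH
w11 = w8 XOR w7 = LOW XOR LOW = LOW
w14 = w11 XOR w8 = LOW XOR LOW = LOW

w4 = LOW  w9 = HIGH  w14 = LOW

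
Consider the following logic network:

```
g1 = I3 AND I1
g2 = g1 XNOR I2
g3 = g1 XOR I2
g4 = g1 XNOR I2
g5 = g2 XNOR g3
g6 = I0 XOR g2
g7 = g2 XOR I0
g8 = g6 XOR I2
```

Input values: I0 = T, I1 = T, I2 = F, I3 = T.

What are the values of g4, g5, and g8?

g4 = F, g5 = F, g8 = T

g1 = I3 AND I1 = T AND T = T
g2 = g1 XNOR I2 = T XNOR F = F
g3 = g1 XOR I2 = T XOR F = T
g4 = g1 XNOR I2 = T XNOR F = F
g5 = g2 XNOR g3 = F XNOR T = F
g6 = I0 XOR g2 = T XOR F = T
g8 = g6 XOR I2 = T XOR F = T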